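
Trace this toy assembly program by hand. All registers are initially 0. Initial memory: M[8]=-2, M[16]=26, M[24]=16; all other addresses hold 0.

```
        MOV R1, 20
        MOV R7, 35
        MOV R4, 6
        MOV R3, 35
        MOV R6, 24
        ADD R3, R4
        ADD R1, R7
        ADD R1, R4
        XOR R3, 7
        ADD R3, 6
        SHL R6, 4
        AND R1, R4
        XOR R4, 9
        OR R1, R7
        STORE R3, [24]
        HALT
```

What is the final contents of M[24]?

52

R1=20
R7=35
R4=6
R3=35
R6=24
R3=35+6=41
R1=20+35=55
R1=55+6=61
R3=41^7=46
R3=46+6=52
R6=24<<4=384
R1=61&6=4
R4=6^9=15
R1=4|35=39
STORE R3, [24] → M[24]=52
halt.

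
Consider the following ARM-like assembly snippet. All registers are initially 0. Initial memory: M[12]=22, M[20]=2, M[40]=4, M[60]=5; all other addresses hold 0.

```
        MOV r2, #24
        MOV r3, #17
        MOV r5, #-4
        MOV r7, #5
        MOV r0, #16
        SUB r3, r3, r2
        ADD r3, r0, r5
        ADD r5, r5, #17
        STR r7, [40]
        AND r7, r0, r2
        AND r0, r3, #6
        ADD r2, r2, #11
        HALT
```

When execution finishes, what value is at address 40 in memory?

r2=24
r3=17
r5=-4
r7=5
r0=16
r3=17-24=-7
r3=16+(-4)=12
r5=(-4)+17=13
STR r7, [40] → M[40]=5
r7=16&24=16
r0=12&6=4
r2=24+11=35
halt.

5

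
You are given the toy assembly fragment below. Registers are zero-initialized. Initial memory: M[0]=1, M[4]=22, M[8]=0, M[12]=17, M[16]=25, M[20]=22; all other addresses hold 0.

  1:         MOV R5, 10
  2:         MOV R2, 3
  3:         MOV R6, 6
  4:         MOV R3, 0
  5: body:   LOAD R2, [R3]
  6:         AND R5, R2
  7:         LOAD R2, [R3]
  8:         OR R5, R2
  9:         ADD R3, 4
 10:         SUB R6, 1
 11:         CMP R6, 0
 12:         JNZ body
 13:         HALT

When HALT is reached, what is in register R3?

R5=10
R2=3
R6=6
R3=0
R2=M[0]=1
R5=10&1=0
R2=M[0]=1
R5=0|1=1
R3=0+4=4
R6=6-1=5
CMP R6, 0  (cmp 5,0)
JNZ body: taken
R2=M[4]=22
R5=1&22=0
R2=M[4]=22
R5=0|22=22
R3=4+4=8
R6=5-1=4
CMP R6, 0  (cmp 4,0)
JNZ body: taken
R2=M[8]=0
R5=22&0=0
R2=M[8]=0
R5=0|0=0
R3=8+4=12
R6=4-1=3
CMP R6, 0  (cmp 3,0)
JNZ body: taken
R2=M[12]=17
R5=0&17=0
R2=M[12]=17
R5=0|17=17
R3=12+4=16
R6=3-1=2
CMP R6, 0  (cmp 2,0)
JNZ body: taken
R2=M[16]=25
R5=17&25=17
R2=M[16]=25
R5=17|25=25
R3=16+4=20
R6=2-1=1
CMP R6, 0  (cmp 1,0)
JNZ body: taken
R2=M[20]=22
R5=25&22=16
R2=M[20]=22
R5=16|22=22
R3=20+4=24
R6=1-1=0
CMP R6, 0  (cmp 0,0)
JNZ body: not taken
halt.

24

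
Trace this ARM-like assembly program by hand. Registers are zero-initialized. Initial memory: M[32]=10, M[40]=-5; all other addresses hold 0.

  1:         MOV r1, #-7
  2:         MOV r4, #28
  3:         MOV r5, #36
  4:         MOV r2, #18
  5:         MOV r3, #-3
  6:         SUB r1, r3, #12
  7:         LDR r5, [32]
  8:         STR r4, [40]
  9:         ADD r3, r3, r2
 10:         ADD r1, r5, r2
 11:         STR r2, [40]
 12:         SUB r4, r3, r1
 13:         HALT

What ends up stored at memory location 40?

18

r1=-7
r4=28
r5=36
r2=18
r3=-3
r1=(-3)-12=-15
r5=M[32]=10
STR r4, [40] → M[40]=28
r3=(-3)+18=15
r1=10+18=28
STR r2, [40] → M[40]=18
r4=15-28=-13
halt.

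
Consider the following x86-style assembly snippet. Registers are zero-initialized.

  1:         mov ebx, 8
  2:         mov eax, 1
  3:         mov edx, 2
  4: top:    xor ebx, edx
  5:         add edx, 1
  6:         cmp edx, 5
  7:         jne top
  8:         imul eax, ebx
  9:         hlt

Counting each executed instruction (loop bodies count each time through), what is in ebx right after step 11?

mov ebx, 8 → ebx=8
mov eax, 1 → eax=1
mov edx, 2 → edx=2
xor ebx, edx → ebx=8^2=10
add edx, 1 → edx=2+1=3
cmp edx, 5  (cmp 3,5)
jne top: taken
xor ebx, edx → ebx=10^3=9
add edx, 1 → edx=3+1=4
cmp edx, 5  (cmp 4,5)
jne top: taken
After step 11: ebx = 9.

9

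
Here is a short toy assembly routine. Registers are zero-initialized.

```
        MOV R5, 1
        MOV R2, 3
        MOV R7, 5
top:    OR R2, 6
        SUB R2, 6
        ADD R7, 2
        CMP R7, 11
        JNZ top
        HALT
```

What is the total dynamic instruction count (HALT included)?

19

MOV R5, 1 → R5=1
MOV R2, 3 → R2=3
MOV R7, 5 → R7=5
OR R2, 6 → R2=3|6=7
SUB R2, 6 → R2=7-6=1
ADD R7, 2 → R7=5+2=7
CMP R7, 11  (cmp 7,11)
JNZ top: taken
OR R2, 6 → R2=1|6=7
SUB R2, 6 → R2=7-6=1
ADD R7, 2 → R7=7+2=9
CMP R7, 11  (cmp 9,11)
JNZ top: taken
OR R2, 6 → R2=1|6=7
SUB R2, 6 → R2=7-6=1
ADD R7, 2 → R7=9+2=11
CMP R7, 11  (cmp 11,11)
JNZ top: not taken
halt.
Total executed instructions: 19.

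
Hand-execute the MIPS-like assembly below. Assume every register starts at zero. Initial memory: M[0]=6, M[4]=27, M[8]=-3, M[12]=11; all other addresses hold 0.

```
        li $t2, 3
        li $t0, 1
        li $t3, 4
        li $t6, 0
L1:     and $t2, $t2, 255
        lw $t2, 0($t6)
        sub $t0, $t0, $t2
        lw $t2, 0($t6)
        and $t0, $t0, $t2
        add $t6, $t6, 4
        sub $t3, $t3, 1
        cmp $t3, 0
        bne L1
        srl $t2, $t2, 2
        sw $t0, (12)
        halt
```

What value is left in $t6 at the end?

li $t2, 3 → $t2=3
li $t0, 1 → $t0=1
li $t3, 4 → $t3=4
li $t6, 0 → $t6=0
and $t2, $t2, 255 → $t2=3&255=3
lw $t2, 0($t6) → $t2=M[0]=6
sub $t0, $t0, $t2 → $t0=1-6=-5
lw $t2, 0($t6) → $t2=M[0]=6
and $t0, $t0, $t2 → $t0=(-5)&6=2
add $t6, $t6, 4 → $t6=0+4=4
sub $t3, $t3, 1 → $t3=4-1=3
cmp $t3, 0  (cmp 3,0)
bne L1: taken
and $t2, $t2, 255 → $t2=6&255=6
lw $t2, 0($t6) → $t2=M[4]=27
sub $t0, $t0, $t2 → $t0=2-27=-25
lw $t2, 0($t6) → $t2=M[4]=27
and $t0, $t0, $t2 → $t0=(-25)&27=3
add $t6, $t6, 4 → $t6=4+4=8
sub $t3, $t3, 1 → $t3=3-1=2
cmp $t3, 0  (cmp 2,0)
bne L1: taken
and $t2, $t2, 255 → $t2=27&255=27
lw $t2, 0($t6) → $t2=M[8]=-3
sub $t0, $t0, $t2 → $t0=3-(-3)=6
lw $t2, 0($t6) → $t2=M[8]=-3
and $t0, $t0, $t2 → $t0=6&(-3)=4
add $t6, $t6, 4 → $t6=8+4=12
sub $t3, $t3, 1 → $t3=2-1=1
cmp $t3, 0  (cmp 1,0)
bne L1: taken
and $t2, $t2, 255 → $t2=(-3)&255=253
lw $t2, 0($t6) → $t2=M[12]=11
sub $t0, $t0, $t2 → $t0=4-11=-7
lw $t2, 0($t6) → $t2=M[12]=11
and $t0, $t0, $t2 → $t0=(-7)&11=9
add $t6, $t6, 4 → $t6=12+4=16
sub $t3, $t3, 1 → $t3=1-1=0
cmp $t3, 0  (cmp 0,0)
bne L1: not taken
srl $t2, $t2, 2 → $t2=11>>2=2
sw $t0, (12) → M[12]=9
halt.

16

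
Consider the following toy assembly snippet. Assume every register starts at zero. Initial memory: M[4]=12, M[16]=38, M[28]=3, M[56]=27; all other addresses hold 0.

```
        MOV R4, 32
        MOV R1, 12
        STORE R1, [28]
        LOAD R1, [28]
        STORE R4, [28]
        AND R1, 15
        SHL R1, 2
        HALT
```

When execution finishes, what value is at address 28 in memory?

MOV R4, 32 → R4=32
MOV R1, 12 → R1=12
STORE R1, [28] → M[28]=12
LOAD R1, [28] → R1=M[28]=12
STORE R4, [28] → M[28]=32
AND R1, 15 → R1=12&15=12
SHL R1, 2 → R1=12<<2=48
halt.

32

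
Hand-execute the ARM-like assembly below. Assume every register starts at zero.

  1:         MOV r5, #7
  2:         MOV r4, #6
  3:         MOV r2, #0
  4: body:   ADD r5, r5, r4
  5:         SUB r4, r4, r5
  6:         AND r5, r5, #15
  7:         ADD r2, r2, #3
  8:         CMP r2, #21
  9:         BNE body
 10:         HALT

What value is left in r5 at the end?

13

MOV r5, #7 → r5=7
MOV r4, #6 → r4=6
MOV r2, #0 → r2=0
ADD r5, r5, r4 → r5=7+6=13
SUB r4, r4, r5 → r4=6-13=-7
AND r5, r5, #15 → r5=13&15=13
ADD r2, r2, #3 → r2=0+3=3
CMP r2, #21  (cmp 3,21)
BNE body: taken
ADD r5, r5, r4 → r5=13+(-7)=6
SUB r4, r4, r5 → r4=(-7)-6=-13
AND r5, r5, #15 → r5=6&15=6
ADD r2, r2, #3 → r2=3+3=6
CMP r2, #21  (cmp 6,21)
BNE body: taken
ADD r5, r5, r4 → r5=6+(-13)=-7
SUB r4, r4, r5 → r4=(-13)-(-7)=-6
AND r5, r5, #15 → r5=(-7)&15=9
ADD r2, r2, #3 → r2=6+3=9
CMP r2, #21  (cmp 9,21)
BNE body: taken
ADD r5, r5, r4 → r5=9+(-6)=3
SUB r4, r4, r5 → r4=(-6)-3=-9
AND r5, r5, #15 → r5=3&15=3
ADD r2, r2, #3 → r2=9+3=12
CMP r2, #21  (cmp 12,21)
BNE body: taken
ADD r5, r5, r4 → r5=3+(-9)=-6
SUB r4, r4, r5 → r4=(-9)-(-6)=-3
AND r5, r5, #15 → r5=(-6)&15=10
ADD r2, r2, #3 → r2=12+3=15
CMP r2, #21  (cmp 15,21)
BNE body: taken
ADD r5, r5, r4 → r5=10+(-3)=7
SUB r4, r4, r5 → r4=(-3)-7=-10
AND r5, r5, #15 → r5=7&15=7
ADD r2, r2, #3 → r2=15+3=18
CMP r2, #21  (cmp 18,21)
BNE body: taken
ADD r5, r5, r4 → r5=7+(-10)=-3
SUB r4, r4, r5 → r4=(-10)-(-3)=-7
AND r5, r5, #15 → r5=(-3)&15=13
ADD r2, r2, #3 → r2=18+3=21
CMP r2, #21  (cmp 21,21)
BNE body: not taken
halt.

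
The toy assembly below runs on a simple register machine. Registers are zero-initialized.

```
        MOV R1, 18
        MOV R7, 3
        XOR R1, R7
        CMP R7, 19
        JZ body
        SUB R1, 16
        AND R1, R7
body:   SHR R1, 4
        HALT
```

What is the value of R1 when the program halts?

0

MOV R1, 18 → R1=18
MOV R7, 3 → R7=3
XOR R1, R7 → R1=18^3=17
CMP R7, 19  (cmp 3,19)
JZ body: not taken
SUB R1, 16 → R1=17-16=1
AND R1, R7 → R1=1&3=1
SHR R1, 4 → R1=1>>4=0
halt.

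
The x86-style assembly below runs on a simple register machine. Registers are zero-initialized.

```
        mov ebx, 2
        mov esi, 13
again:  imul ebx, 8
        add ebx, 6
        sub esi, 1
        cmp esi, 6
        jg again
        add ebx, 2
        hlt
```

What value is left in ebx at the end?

5991864

ebx=2
esi=13
ebx=2*8=16
ebx=16+6=22
esi=13-1=12
cmp esi, 6  (cmp 12,6)
jg again: taken
ebx=22*8=176
ebx=176+6=182
esi=12-1=11
cmp esi, 6  (cmp 11,6)
jg again: taken
ebx=182*8=1456
ebx=1456+6=1462
esi=11-1=10
cmp esi, 6  (cmp 10,6)
jg again: taken
ebx=1462*8=11696
ebx=11696+6=11702
esi=10-1=9
cmp esi, 6  (cmp 9,6)
jg again: taken
ebx=11702*8=93616
ebx=93616+6=93622
esi=9-1=8
cmp esi, 6  (cmp 8,6)
jg again: taken
ebx=93622*8=748976
ebx=748976+6=748982
esi=8-1=7
cmp esi, 6  (cmp 7,6)
jg again: taken
ebx=748982*8=5991856
ebx=5991856+6=5991862
esi=7-1=6
cmp esi, 6  (cmp 6,6)
jg again: not taken
ebx=5991862+2=5991864
halt.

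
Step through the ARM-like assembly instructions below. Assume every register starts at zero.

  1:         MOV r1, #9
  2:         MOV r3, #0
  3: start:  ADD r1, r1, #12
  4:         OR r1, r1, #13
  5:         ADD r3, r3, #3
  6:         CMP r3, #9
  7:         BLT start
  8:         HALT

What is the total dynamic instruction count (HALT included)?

18

after MOV r1, #9: r1=9
after MOV r3, #0: r3=0
after ADD r1, r1, #12: r1=9+12=21
after OR r1, r1, #13: r1=21|13=29
after ADD r3, r3, #3: r3=0+3=3
CMP r3, #9  (cmp 3,9)
BLT start: taken
after ADD r1, r1, #12: r1=29+12=41
after OR r1, r1, #13: r1=41|13=45
after ADD r3, r3, #3: r3=3+3=6
CMP r3, #9  (cmp 6,9)
BLT start: taken
after ADD r1, r1, #12: r1=45+12=57
after OR r1, r1, #13: r1=57|13=61
after ADD r3, r3, #3: r3=6+3=9
CMP r3, #9  (cmp 9,9)
BLT start: not taken
halt.
Total executed instructions: 18.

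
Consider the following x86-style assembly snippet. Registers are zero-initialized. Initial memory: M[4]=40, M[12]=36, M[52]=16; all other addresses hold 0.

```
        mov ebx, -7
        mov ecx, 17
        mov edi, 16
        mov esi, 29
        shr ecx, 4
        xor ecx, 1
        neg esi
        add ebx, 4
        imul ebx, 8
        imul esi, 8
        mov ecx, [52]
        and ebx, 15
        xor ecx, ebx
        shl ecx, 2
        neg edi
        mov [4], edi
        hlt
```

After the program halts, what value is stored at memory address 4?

-16

ebx=-7
ecx=17
edi=16
esi=29
ecx=17>>4=1
ecx=1^1=0
esi=-(29)=-29
ebx=(-7)+4=-3
ebx=(-3)*8=-24
esi=(-29)*8=-232
ecx=M[52]=16
ebx=(-24)&15=8
ecx=16^8=24
ecx=24<<2=96
edi=-(16)=-16
mov [4], edi → M[4]=-16
halt.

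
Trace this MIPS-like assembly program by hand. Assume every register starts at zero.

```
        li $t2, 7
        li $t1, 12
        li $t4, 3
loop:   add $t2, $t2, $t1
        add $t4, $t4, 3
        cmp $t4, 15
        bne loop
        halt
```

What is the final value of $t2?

55

after li $t2, 7: $t2=7
after li $t1, 12: $t1=12
after li $t4, 3: $t4=3
after add $t2, $t2, $t1: $t2=7+12=19
after add $t4, $t4, 3: $t4=3+3=6
cmp $t4, 15  (cmp 6,15)
bne loop: taken
after add $t2, $t2, $t1: $t2=19+12=31
after add $t4, $t4, 3: $t4=6+3=9
cmp $t4, 15  (cmp 9,15)
bne loop: taken
after add $t2, $t2, $t1: $t2=31+12=43
after add $t4, $t4, 3: $t4=9+3=12
cmp $t4, 15  (cmp 12,15)
bne loop: taken
after add $t2, $t2, $t1: $t2=43+12=55
after add $t4, $t4, 3: $t4=12+3=15
cmp $t4, 15  (cmp 15,15)
bne loop: not taken
halt.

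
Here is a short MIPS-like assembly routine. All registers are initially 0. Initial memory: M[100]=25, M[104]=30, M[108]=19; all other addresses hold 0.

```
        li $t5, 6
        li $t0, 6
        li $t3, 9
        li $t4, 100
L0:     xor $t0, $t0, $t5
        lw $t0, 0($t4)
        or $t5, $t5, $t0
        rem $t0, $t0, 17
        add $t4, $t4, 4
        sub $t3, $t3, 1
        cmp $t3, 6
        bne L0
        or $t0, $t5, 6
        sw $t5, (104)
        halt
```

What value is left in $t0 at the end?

31

$t5=6
$t0=6
$t3=9
$t4=100
$t0=6^6=0
$t0=M[100]=25
$t5=6|25=31
$t0=25%17=8
$t4=100+4=104
$t3=9-1=8
cmp $t3, 6  (cmp 8,6)
bne L0: taken
$t0=8^31=23
$t0=M[104]=30
$t5=31|30=31
$t0=30%17=13
$t4=104+4=108
$t3=8-1=7
cmp $t3, 6  (cmp 7,6)
bne L0: taken
$t0=13^31=18
$t0=M[108]=19
$t5=31|19=31
$t0=19%17=2
$t4=108+4=112
$t3=7-1=6
cmp $t3, 6  (cmp 6,6)
bne L0: not taken
$t0=31|6=31
sw $t5, (104) → M[104]=31
halt.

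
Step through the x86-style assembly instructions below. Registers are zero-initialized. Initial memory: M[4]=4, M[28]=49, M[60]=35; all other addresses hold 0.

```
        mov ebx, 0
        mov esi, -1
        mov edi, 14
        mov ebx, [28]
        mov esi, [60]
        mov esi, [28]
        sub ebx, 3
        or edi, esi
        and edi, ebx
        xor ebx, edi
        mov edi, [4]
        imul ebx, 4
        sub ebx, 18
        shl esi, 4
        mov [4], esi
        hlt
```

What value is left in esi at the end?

784

ebx=0
esi=-1
edi=14
ebx=M[28]=49
esi=M[60]=35
esi=M[28]=49
ebx=49-3=46
edi=14|49=63
edi=63&46=46
ebx=46^46=0
edi=M[4]=4
ebx=0*4=0
ebx=0-18=-18
esi=49<<4=784
mov [4], esi → M[4]=784
halt.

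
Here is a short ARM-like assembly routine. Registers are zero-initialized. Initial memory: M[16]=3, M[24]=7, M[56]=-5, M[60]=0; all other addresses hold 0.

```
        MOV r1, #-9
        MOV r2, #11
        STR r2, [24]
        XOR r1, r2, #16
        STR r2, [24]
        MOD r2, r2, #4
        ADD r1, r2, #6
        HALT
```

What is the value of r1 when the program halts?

MOV r1, #-9 → r1=-9
MOV r2, #11 → r2=11
STR r2, [24] → M[24]=11
XOR r1, r2, #16 → r1=11^16=27
STR r2, [24] → M[24]=11
MOD r2, r2, #4 → r2=11%4=3
ADD r1, r2, #6 → r1=3+6=9
halt.

9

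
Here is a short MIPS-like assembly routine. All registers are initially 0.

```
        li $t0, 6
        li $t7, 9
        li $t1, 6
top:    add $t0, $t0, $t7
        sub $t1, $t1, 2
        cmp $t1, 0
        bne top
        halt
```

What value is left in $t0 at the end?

33

$t0=6
$t7=9
$t1=6
$t0=6+9=15
$t1=6-2=4
cmp $t1, 0  (cmp 4,0)
bne top: taken
$t0=15+9=24
$t1=4-2=2
cmp $t1, 0  (cmp 2,0)
bne top: taken
$t0=24+9=33
$t1=2-2=0
cmp $t1, 0  (cmp 0,0)
bne top: not taken
halt.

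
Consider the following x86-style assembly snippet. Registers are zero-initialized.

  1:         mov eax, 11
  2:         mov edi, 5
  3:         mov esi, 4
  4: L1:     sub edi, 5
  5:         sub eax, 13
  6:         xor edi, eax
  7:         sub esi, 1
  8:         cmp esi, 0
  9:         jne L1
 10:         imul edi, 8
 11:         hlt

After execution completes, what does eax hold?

-41

eax=11
edi=5
esi=4
edi=5-5=0
eax=11-13=-2
edi=0^(-2)=-2
esi=4-1=3
cmp esi, 0  (cmp 3,0)
jne L1: taken
edi=(-2)-5=-7
eax=(-2)-13=-15
edi=(-7)^(-15)=8
esi=3-1=2
cmp esi, 0  (cmp 2,0)
jne L1: taken
edi=8-5=3
eax=(-15)-13=-28
edi=3^(-28)=-25
esi=2-1=1
cmp esi, 0  (cmp 1,0)
jne L1: taken
edi=(-25)-5=-30
eax=(-28)-13=-41
edi=(-30)^(-41)=53
esi=1-1=0
cmp esi, 0  (cmp 0,0)
jne L1: not taken
edi=53*8=424
halt.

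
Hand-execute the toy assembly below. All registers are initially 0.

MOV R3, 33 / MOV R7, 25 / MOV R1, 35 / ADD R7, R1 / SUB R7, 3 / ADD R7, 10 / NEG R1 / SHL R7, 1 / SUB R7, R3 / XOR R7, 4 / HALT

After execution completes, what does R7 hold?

97

R3=33
R7=25
R1=35
R7=25+35=60
R7=60-3=57
R7=57+10=67
R1=-(35)=-35
R7=67<<1=134
R7=134-33=101
R7=101^4=97
halt.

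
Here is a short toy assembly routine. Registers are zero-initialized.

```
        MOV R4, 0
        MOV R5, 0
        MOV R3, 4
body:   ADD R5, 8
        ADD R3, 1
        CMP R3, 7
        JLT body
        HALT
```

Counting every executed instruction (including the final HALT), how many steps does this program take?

16

after MOV R4, 0: R4=0
after MOV R5, 0: R5=0
after MOV R3, 4: R3=4
after ADD R5, 8: R5=0+8=8
after ADD R3, 1: R3=4+1=5
CMP R3, 7  (cmp 5,7)
JLT body: taken
after ADD R5, 8: R5=8+8=16
after ADD R3, 1: R3=5+1=6
CMP R3, 7  (cmp 6,7)
JLT body: taken
after ADD R5, 8: R5=16+8=24
after ADD R3, 1: R3=6+1=7
CMP R3, 7  (cmp 7,7)
JLT body: not taken
halt.
Total executed instructions: 16.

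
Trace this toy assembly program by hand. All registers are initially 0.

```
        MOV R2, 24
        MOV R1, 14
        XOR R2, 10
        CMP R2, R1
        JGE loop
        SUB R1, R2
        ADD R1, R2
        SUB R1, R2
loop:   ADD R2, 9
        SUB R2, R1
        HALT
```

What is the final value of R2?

13

after MOV R2, 24: R2=24
after MOV R1, 14: R1=14
after XOR R2, 10: R2=24^10=18
CMP R2, R1  (cmp 18,14)
JGE loop: taken
after ADD R2, 9: R2=18+9=27
after SUB R2, R1: R2=27-14=13
halt.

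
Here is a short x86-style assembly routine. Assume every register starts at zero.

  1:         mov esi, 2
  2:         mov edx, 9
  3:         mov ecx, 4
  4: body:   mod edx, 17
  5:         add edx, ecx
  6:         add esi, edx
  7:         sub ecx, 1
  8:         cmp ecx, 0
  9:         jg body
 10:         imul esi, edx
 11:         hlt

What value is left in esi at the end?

after mov esi, 2: esi=2
after mov edx, 9: edx=9
after mov ecx, 4: ecx=4
after mod edx, 17: edx=9%17=9
after add edx, ecx: edx=9+4=13
after add esi, edx: esi=2+13=15
after sub ecx, 1: ecx=4-1=3
cmp ecx, 0  (cmp 3,0)
jg body: taken
after mod edx, 17: edx=13%17=13
after add edx, ecx: edx=13+3=16
after add esi, edx: esi=15+16=31
after sub ecx, 1: ecx=3-1=2
cmp ecx, 0  (cmp 2,0)
jg body: taken
after mod edx, 17: edx=16%17=16
after add edx, ecx: edx=16+2=18
after add esi, edx: esi=31+18=49
after sub ecx, 1: ecx=2-1=1
cmp ecx, 0  (cmp 1,0)
jg body: taken
after mod edx, 17: edx=18%17=1
after add edx, ecx: edx=1+1=2
after add esi, edx: esi=49+2=51
after sub ecx, 1: ecx=1-1=0
cmp ecx, 0  (cmp 0,0)
jg body: not taken
after imul esi, edx: esi=51*2=102
halt.

102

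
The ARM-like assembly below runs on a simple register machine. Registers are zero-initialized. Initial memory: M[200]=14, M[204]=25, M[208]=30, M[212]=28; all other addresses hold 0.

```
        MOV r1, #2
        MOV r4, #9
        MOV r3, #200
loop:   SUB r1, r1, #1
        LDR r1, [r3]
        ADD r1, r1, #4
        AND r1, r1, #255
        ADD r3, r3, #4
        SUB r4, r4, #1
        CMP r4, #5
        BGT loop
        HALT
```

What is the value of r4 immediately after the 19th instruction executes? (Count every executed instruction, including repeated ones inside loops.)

7

MOV r1, #2 → r1=2
MOV r4, #9 → r4=9
MOV r3, #200 → r3=200
SUB r1, r1, #1 → r1=2-1=1
LDR r1, [r3] → r1=M[200]=14
ADD r1, r1, #4 → r1=14+4=18
AND r1, r1, #255 → r1=18&255=18
ADD r3, r3, #4 → r3=200+4=204
SUB r4, r4, #1 → r4=9-1=8
CMP r4, #5  (cmp 8,5)
BGT loop: taken
SUB r1, r1, #1 → r1=18-1=17
LDR r1, [r3] → r1=M[204]=25
ADD r1, r1, #4 → r1=25+4=29
AND r1, r1, #255 → r1=29&255=29
ADD r3, r3, #4 → r3=204+4=208
SUB r4, r4, #1 → r4=8-1=7
CMP r4, #5  (cmp 7,5)
BGT loop: taken
After step 19: r4 = 7.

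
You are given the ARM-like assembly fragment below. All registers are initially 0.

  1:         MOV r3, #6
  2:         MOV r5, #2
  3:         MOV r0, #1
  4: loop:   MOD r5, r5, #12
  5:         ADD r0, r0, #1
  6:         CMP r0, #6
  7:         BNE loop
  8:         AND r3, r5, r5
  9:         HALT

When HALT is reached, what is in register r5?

r3=6
r5=2
r0=1
r5=2%12=2
r0=1+1=2
CMP r0, #6  (cmp 2,6)
BNE loop: taken
r5=2%12=2
r0=2+1=3
CMP r0, #6  (cmp 3,6)
BNE loop: taken
r5=2%12=2
r0=3+1=4
CMP r0, #6  (cmp 4,6)
BNE loop: taken
r5=2%12=2
r0=4+1=5
CMP r0, #6  (cmp 5,6)
BNE loop: taken
r5=2%12=2
r0=5+1=6
CMP r0, #6  (cmp 6,6)
BNE loop: not taken
r3=2&2=2
halt.

2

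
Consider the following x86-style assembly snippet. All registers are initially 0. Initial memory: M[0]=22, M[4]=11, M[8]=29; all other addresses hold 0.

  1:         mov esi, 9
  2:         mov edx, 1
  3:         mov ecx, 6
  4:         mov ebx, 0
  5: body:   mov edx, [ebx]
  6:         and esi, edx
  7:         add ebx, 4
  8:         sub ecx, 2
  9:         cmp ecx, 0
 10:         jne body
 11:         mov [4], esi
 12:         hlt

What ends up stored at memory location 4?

esi=9
edx=1
ecx=6
ebx=0
edx=M[0]=22
esi=9&22=0
ebx=0+4=4
ecx=6-2=4
cmp ecx, 0  (cmp 4,0)
jne body: taken
edx=M[4]=11
esi=0&11=0
ebx=4+4=8
ecx=4-2=2
cmp ecx, 0  (cmp 2,0)
jne body: taken
edx=M[8]=29
esi=0&29=0
ebx=8+4=12
ecx=2-2=0
cmp ecx, 0  (cmp 0,0)
jne body: not taken
mov [4], esi → M[4]=0
halt.

0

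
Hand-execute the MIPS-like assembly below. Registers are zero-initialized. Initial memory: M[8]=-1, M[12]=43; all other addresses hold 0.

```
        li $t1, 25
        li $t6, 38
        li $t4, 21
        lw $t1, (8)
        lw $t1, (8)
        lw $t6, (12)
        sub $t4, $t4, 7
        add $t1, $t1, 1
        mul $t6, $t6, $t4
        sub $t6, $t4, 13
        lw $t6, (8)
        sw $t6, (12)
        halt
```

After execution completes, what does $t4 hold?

$t1=25
$t6=38
$t4=21
$t1=M[8]=-1
$t1=M[8]=-1
$t6=M[12]=43
$t4=21-7=14
$t1=(-1)+1=0
$t6=43*14=602
$t6=14-13=1
$t6=M[8]=-1
sw $t6, (12) → M[12]=-1
halt.

14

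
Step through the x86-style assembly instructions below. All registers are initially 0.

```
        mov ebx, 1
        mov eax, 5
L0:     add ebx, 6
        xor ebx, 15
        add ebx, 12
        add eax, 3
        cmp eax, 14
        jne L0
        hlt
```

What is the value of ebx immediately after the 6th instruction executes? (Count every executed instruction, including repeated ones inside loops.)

20

mov ebx, 1 → ebx=1
mov eax, 5 → eax=5
add ebx, 6 → ebx=1+6=7
xor ebx, 15 → ebx=7^15=8
add ebx, 12 → ebx=8+12=20
add eax, 3 → eax=5+3=8
After step 6: ebx = 20.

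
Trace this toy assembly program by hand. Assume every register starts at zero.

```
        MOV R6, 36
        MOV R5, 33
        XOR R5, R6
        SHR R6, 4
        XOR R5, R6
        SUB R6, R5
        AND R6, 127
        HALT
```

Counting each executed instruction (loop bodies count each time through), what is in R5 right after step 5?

MOV R6, 36 → R6=36
MOV R5, 33 → R5=33
XOR R5, R6 → R5=33^36=5
SHR R6, 4 → R6=36>>4=2
XOR R5, R6 → R5=5^2=7
After step 5: R5 = 7.

7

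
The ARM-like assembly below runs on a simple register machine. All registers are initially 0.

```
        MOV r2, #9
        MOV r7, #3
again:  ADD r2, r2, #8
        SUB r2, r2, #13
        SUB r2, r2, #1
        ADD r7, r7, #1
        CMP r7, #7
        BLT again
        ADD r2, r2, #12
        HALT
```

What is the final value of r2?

-3

MOV r2, #9 → r2=9
MOV r7, #3 → r7=3
ADD r2, r2, #8 → r2=9+8=17
SUB r2, r2, #13 → r2=17-13=4
SUB r2, r2, #1 → r2=4-1=3
ADD r7, r7, #1 → r7=3+1=4
CMP r7, #7  (cmp 4,7)
BLT again: taken
ADD r2, r2, #8 → r2=3+8=11
SUB r2, r2, #13 → r2=11-13=-2
SUB r2, r2, #1 → r2=(-2)-1=-3
ADD r7, r7, #1 → r7=4+1=5
CMP r7, #7  (cmp 5,7)
BLT again: taken
ADD r2, r2, #8 → r2=(-3)+8=5
SUB r2, r2, #13 → r2=5-13=-8
SUB r2, r2, #1 → r2=(-8)-1=-9
ADD r7, r7, #1 → r7=5+1=6
CMP r7, #7  (cmp 6,7)
BLT again: taken
ADD r2, r2, #8 → r2=(-9)+8=-1
SUB r2, r2, #13 → r2=(-1)-13=-14
SUB r2, r2, #1 → r2=(-14)-1=-15
ADD r7, r7, #1 → r7=6+1=7
CMP r7, #7  (cmp 7,7)
BLT again: not taken
ADD r2, r2, #12 → r2=(-15)+12=-3
halt.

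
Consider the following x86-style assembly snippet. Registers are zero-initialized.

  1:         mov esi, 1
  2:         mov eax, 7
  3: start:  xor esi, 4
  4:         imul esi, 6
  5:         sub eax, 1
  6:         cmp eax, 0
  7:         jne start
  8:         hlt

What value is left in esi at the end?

1188168

after mov esi, 1: esi=1
after mov eax, 7: eax=7
after xor esi, 4: esi=1^4=5
after imul esi, 6: esi=5*6=30
after sub eax, 1: eax=7-1=6
cmp eax, 0  (cmp 6,0)
jne start: taken
after xor esi, 4: esi=30^4=26
after imul esi, 6: esi=26*6=156
after sub eax, 1: eax=6-1=5
cmp eax, 0  (cmp 5,0)
jne start: taken
after xor esi, 4: esi=156^4=152
after imul esi, 6: esi=152*6=912
after sub eax, 1: eax=5-1=4
cmp eax, 0  (cmp 4,0)
jne start: taken
after xor esi, 4: esi=912^4=916
after imul esi, 6: esi=916*6=5496
after sub eax, 1: eax=4-1=3
cmp eax, 0  (cmp 3,0)
jne start: taken
after xor esi, 4: esi=5496^4=5500
after imul esi, 6: esi=5500*6=33000
after sub eax, 1: eax=3-1=2
cmp eax, 0  (cmp 2,0)
jne start: taken
after xor esi, 4: esi=33000^4=33004
after imul esi, 6: esi=33004*6=198024
after sub eax, 1: eax=2-1=1
cmp eax, 0  (cmp 1,0)
jne start: taken
after xor esi, 4: esi=198024^4=198028
after imul esi, 6: esi=198028*6=1188168
after sub eax, 1: eax=1-1=0
cmp eax, 0  (cmp 0,0)
jne start: not taken
halt.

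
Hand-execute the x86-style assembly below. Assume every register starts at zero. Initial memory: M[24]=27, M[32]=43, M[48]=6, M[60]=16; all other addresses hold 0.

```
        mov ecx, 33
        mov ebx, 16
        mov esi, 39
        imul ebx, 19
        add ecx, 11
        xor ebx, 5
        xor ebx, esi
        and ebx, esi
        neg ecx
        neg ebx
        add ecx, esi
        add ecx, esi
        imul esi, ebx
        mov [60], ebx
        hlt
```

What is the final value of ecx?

mov ecx, 33 → ecx=33
mov ebx, 16 → ebx=16
mov esi, 39 → esi=39
imul ebx, 19 → ebx=16*19=304
add ecx, 11 → ecx=33+11=44
xor ebx, 5 → ebx=304^5=309
xor ebx, esi → ebx=309^39=274
and ebx, esi → ebx=274&39=2
neg ecx → ecx=-(44)=-44
neg ebx → ebx=-(2)=-2
add ecx, esi → ecx=(-44)+39=-5
add ecx, esi → ecx=(-5)+39=34
imul esi, ebx → esi=39*(-2)=-78
mov [60], ebx → M[60]=-2
halt.

34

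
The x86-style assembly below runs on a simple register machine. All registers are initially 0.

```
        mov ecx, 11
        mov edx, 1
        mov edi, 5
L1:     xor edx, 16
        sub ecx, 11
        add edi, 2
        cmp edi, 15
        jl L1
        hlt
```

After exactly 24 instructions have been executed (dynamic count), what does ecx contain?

ecx=11
edx=1
edi=5
edx=1^16=17
ecx=11-11=0
edi=5+2=7
cmp edi, 15  (cmp 7,15)
jl L1: taken
edx=17^16=1
ecx=0-11=-11
edi=7+2=9
cmp edi, 15  (cmp 9,15)
jl L1: taken
edx=1^16=17
ecx=(-11)-11=-22
edi=9+2=11
cmp edi, 15  (cmp 11,15)
jl L1: taken
edx=17^16=1
ecx=(-22)-11=-33
edi=11+2=13
cmp edi, 15  (cmp 13,15)
jl L1: taken
edx=1^16=17
After step 24: ecx = -33.

-33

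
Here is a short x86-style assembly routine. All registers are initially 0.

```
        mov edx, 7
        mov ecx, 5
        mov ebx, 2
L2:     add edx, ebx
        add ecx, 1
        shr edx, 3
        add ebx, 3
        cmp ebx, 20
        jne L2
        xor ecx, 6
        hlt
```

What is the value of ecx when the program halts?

mov edx, 7 → edx=7
mov ecx, 5 → ecx=5
mov ebx, 2 → ebx=2
add edx, ebx → edx=7+2=9
add ecx, 1 → ecx=5+1=6
shr edx, 3 → edx=9>>3=1
add ebx, 3 → ebx=2+3=5
cmp ebx, 20  (cmp 5,20)
jne L2: taken
add edx, ebx → edx=1+5=6
add ecx, 1 → ecx=6+1=7
shr edx, 3 → edx=6>>3=0
add ebx, 3 → ebx=5+3=8
cmp ebx, 20  (cmp 8,20)
jne L2: taken
add edx, ebx → edx=0+8=8
add ecx, 1 → ecx=7+1=8
shr edx, 3 → edx=8>>3=1
add ebx, 3 → ebx=8+3=11
cmp ebx, 20  (cmp 11,20)
jne L2: taken
add edx, ebx → edx=1+11=12
add ecx, 1 → ecx=8+1=9
shr edx, 3 → edx=12>>3=1
add ebx, 3 → ebx=11+3=14
cmp ebx, 20  (cmp 14,20)
jne L2: taken
add edx, ebx → edx=1+14=15
add ecx, 1 → ecx=9+1=10
shr edx, 3 → edx=15>>3=1
add ebx, 3 → ebx=14+3=17
cmp ebx, 20  (cmp 17,20)
jne L2: taken
add edx, ebx → edx=1+17=18
add ecx, 1 → ecx=10+1=11
shr edx, 3 → edx=18>>3=2
add ebx, 3 → ebx=17+3=20
cmp ebx, 20  (cmp 20,20)
jne L2: not taken
xor ecx, 6 → ecx=11^6=13
halt.

13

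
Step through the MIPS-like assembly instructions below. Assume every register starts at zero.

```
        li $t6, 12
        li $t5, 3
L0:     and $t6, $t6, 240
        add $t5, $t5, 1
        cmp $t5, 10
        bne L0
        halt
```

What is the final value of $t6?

$t6=12
$t5=3
$t6=12&240=0
$t5=3+1=4
cmp $t5, 10  (cmp 4,10)
bne L0: taken
$t6=0&240=0
$t5=4+1=5
cmp $t5, 10  (cmp 5,10)
bne L0: taken
$t6=0&240=0
$t5=5+1=6
cmp $t5, 10  (cmp 6,10)
bne L0: taken
$t6=0&240=0
$t5=6+1=7
cmp $t5, 10  (cmp 7,10)
bne L0: taken
$t6=0&240=0
$t5=7+1=8
cmp $t5, 10  (cmp 8,10)
bne L0: taken
$t6=0&240=0
$t5=8+1=9
cmp $t5, 10  (cmp 9,10)
bne L0: taken
$t6=0&240=0
$t5=9+1=10
cmp $t5, 10  (cmp 10,10)
bne L0: not taken
halt.

0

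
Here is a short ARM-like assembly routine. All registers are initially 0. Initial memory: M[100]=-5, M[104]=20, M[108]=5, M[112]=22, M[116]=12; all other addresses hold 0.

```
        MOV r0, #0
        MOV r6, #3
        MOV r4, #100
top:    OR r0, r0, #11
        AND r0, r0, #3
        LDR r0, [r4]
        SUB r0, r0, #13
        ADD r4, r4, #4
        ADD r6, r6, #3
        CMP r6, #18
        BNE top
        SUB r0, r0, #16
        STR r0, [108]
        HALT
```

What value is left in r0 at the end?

MOV r0, #0 → r0=0
MOV r6, #3 → r6=3
MOV r4, #100 → r4=100
OR r0, r0, #11 → r0=0|11=11
AND r0, r0, #3 → r0=11&3=3
LDR r0, [r4] → r0=M[100]=-5
SUB r0, r0, #13 → r0=(-5)-13=-18
ADD r4, r4, #4 → r4=100+4=104
ADD r6, r6, #3 → r6=3+3=6
CMP r6, #18  (cmp 6,18)
BNE top: taken
OR r0, r0, #11 → r0=(-18)|11=-17
AND r0, r0, #3 → r0=(-17)&3=3
LDR r0, [r4] → r0=M[104]=20
SUB r0, r0, #13 → r0=20-13=7
ADD r4, r4, #4 → r4=104+4=108
ADD r6, r6, #3 → r6=6+3=9
CMP r6, #18  (cmp 9,18)
BNE top: taken
OR r0, r0, #11 → r0=7|11=15
AND r0, r0, #3 → r0=15&3=3
LDR r0, [r4] → r0=M[108]=5
SUB r0, r0, #13 → r0=5-13=-8
ADD r4, r4, #4 → r4=108+4=112
ADD r6, r6, #3 → r6=9+3=12
CMP r6, #18  (cmp 12,18)
BNE top: taken
OR r0, r0, #11 → r0=(-8)|11=-5
AND r0, r0, #3 → r0=(-5)&3=3
LDR r0, [r4] → r0=M[112]=22
SUB r0, r0, #13 → r0=22-13=9
ADD r4, r4, #4 → r4=112+4=116
ADD r6, r6, #3 → r6=12+3=15
CMP r6, #18  (cmp 15,18)
BNE top: taken
OR r0, r0, #11 → r0=9|11=11
AND r0, r0, #3 → r0=11&3=3
LDR r0, [r4] → r0=M[116]=12
SUB r0, r0, #13 → r0=12-13=-1
ADD r4, r4, #4 → r4=116+4=120
ADD r6, r6, #3 → r6=15+3=18
CMP r6, #18  (cmp 18,18)
BNE top: not taken
SUB r0, r0, #16 → r0=(-1)-16=-17
STR r0, [108] → M[108]=-17
halt.

-17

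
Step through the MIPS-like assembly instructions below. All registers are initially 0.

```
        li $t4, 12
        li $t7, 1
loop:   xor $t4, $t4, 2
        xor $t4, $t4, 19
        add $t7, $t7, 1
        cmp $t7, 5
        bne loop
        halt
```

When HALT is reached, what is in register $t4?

$t4=12
$t7=1
$t4=12^2=14
$t4=14^19=29
$t7=1+1=2
cmp $t7, 5  (cmp 2,5)
bne loop: taken
$t4=29^2=31
$t4=31^19=12
$t7=2+1=3
cmp $t7, 5  (cmp 3,5)
bne loop: taken
$t4=12^2=14
$t4=14^19=29
$t7=3+1=4
cmp $t7, 5  (cmp 4,5)
bne loop: taken
$t4=29^2=31
$t4=31^19=12
$t7=4+1=5
cmp $t7, 5  (cmp 5,5)
bne loop: not taken
halt.

12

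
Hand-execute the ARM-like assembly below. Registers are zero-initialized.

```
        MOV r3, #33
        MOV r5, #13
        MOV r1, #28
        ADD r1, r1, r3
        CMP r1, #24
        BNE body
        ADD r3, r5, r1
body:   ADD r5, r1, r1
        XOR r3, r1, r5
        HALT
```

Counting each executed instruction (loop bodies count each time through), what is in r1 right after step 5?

61

r3=33
r5=13
r1=28
r1=28+33=61
CMP r1, #24  (cmp 61,24)
After step 5: r1 = 61.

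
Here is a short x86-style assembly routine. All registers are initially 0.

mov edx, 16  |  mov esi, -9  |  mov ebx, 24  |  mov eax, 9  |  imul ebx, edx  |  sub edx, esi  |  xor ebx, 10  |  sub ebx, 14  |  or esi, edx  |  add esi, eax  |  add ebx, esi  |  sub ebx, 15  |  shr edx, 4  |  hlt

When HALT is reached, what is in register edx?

1

edx=16
esi=-9
ebx=24
eax=9
ebx=24*16=384
edx=16-(-9)=25
ebx=384^10=394
ebx=394-14=380
esi=(-9)|25=-1
esi=(-1)+9=8
ebx=380+8=388
ebx=388-15=373
edx=25>>4=1
halt.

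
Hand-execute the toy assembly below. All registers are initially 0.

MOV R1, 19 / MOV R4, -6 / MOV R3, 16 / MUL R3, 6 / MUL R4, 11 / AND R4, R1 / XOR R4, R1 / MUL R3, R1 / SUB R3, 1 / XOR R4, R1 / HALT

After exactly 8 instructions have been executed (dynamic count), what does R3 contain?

after MOV R1, 19: R1=19
after MOV R4, -6: R4=-6
after MOV R3, 16: R3=16
after MUL R3, 6: R3=16*6=96
after MUL R4, 11: R4=(-6)*11=-66
after AND R4, R1: R4=(-66)&19=18
after XOR R4, R1: R4=18^19=1
after MUL R3, R1: R3=96*19=1824
After step 8: R3 = 1824.

1824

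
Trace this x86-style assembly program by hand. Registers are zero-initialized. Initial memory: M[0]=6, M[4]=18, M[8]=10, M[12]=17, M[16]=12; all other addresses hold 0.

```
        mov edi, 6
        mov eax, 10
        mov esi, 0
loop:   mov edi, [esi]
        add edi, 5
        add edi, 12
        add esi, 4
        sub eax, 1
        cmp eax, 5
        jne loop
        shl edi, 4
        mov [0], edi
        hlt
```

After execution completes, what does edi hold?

edi=6
eax=10
esi=0
edi=M[0]=6
edi=6+5=11
edi=11+12=23
esi=0+4=4
eax=10-1=9
cmp eax, 5  (cmp 9,5)
jne loop: taken
edi=M[4]=18
edi=18+5=23
edi=23+12=35
esi=4+4=8
eax=9-1=8
cmp eax, 5  (cmp 8,5)
jne loop: taken
edi=M[8]=10
edi=10+5=15
edi=15+12=27
esi=8+4=12
eax=8-1=7
cmp eax, 5  (cmp 7,5)
jne loop: taken
edi=M[12]=17
edi=17+5=22
edi=22+12=34
esi=12+4=16
eax=7-1=6
cmp eax, 5  (cmp 6,5)
jne loop: taken
edi=M[16]=12
edi=12+5=17
edi=17+12=29
esi=16+4=20
eax=6-1=5
cmp eax, 5  (cmp 5,5)
jne loop: not taken
edi=29<<4=464
mov [0], edi → M[0]=464
halt.

464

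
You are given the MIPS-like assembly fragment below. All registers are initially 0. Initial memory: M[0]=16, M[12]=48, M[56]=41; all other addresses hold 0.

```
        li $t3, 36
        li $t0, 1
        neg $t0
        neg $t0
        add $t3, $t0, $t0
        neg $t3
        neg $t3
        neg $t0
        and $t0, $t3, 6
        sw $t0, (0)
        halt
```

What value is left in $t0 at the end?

after li $t3, 36: $t3=36
after li $t0, 1: $t0=1
after neg $t0: $t0=-(1)=-1
after neg $t0: $t0=-(-1)=1
after add $t3, $t0, $t0: $t3=1+1=2
after neg $t3: $t3=-(2)=-2
after neg $t3: $t3=-(-2)=2
after neg $t0: $t0=-(1)=-1
after and $t0, $t3, 6: $t0=2&6=2
sw $t0, (0) → M[0]=2
halt.

2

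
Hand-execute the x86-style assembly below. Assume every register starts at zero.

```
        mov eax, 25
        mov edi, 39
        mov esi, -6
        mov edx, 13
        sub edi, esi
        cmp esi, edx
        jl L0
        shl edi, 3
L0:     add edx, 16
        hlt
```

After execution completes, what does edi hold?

mov eax, 25 → eax=25
mov edi, 39 → edi=39
mov esi, -6 → esi=-6
mov edx, 13 → edx=13
sub edi, esi → edi=39-(-6)=45
cmp esi, edx  (cmp -6,13)
jl L0: taken
add edx, 16 → edx=13+16=29
halt.

45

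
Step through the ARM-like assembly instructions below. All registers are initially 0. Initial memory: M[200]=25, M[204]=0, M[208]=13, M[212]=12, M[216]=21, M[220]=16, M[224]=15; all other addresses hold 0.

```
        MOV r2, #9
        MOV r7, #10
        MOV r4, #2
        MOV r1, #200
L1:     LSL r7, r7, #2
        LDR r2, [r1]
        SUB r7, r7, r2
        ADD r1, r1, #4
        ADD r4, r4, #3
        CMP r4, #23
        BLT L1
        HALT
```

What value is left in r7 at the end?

56929

MOV r2, #9 → r2=9
MOV r7, #10 → r7=10
MOV r4, #2 → r4=2
MOV r1, #200 → r1=200
LSL r7, r7, #2 → r7=10<<2=40
LDR r2, [r1] → r2=M[200]=25
SUB r7, r7, r2 → r7=40-25=15
ADD r1, r1, #4 → r1=200+4=204
ADD r4, r4, #3 → r4=2+3=5
CMP r4, #23  (cmp 5,23)
BLT L1: taken
LSL r7, r7, #2 → r7=15<<2=60
LDR r2, [r1] → r2=M[204]=0
SUB r7, r7, r2 → r7=60-0=60
ADD r1, r1, #4 → r1=204+4=208
ADD r4, r4, #3 → r4=5+3=8
CMP r4, #23  (cmp 8,23)
BLT L1: taken
LSL r7, r7, #2 → r7=60<<2=240
LDR r2, [r1] → r2=M[208]=13
SUB r7, r7, r2 → r7=240-13=227
ADD r1, r1, #4 → r1=208+4=212
ADD r4, r4, #3 → r4=8+3=11
CMP r4, #23  (cmp 11,23)
BLT L1: taken
LSL r7, r7, #2 → r7=227<<2=908
LDR r2, [r1] → r2=M[212]=12
SUB r7, r7, r2 → r7=908-12=896
ADD r1, r1, #4 → r1=212+4=216
ADD r4, r4, #3 → r4=11+3=14
CMP r4, #23  (cmp 14,23)
BLT L1: taken
LSL r7, r7, #2 → r7=896<<2=3584
LDR r2, [r1] → r2=M[216]=21
SUB r7, r7, r2 → r7=3584-21=3563
ADD r1, r1, #4 → r1=216+4=220
ADD r4, r4, #3 → r4=14+3=17
CMP r4, #23  (cmp 17,23)
BLT L1: taken
LSL r7, r7, #2 → r7=3563<<2=14252
LDR r2, [r1] → r2=M[220]=16
SUB r7, r7, r2 → r7=14252-16=14236
ADD r1, r1, #4 → r1=220+4=224
ADD r4, r4, #3 → r4=17+3=20
CMP r4, #23  (cmp 20,23)
BLT L1: taken
LSL r7, r7, #2 → r7=14236<<2=56944
LDR r2, [r1] → r2=M[224]=15
SUB r7, r7, r2 → r7=56944-15=56929
ADD r1, r1, #4 → r1=224+4=228
ADD r4, r4, #3 → r4=20+3=23
CMP r4, #23  (cmp 23,23)
BLT L1: not taken
halt.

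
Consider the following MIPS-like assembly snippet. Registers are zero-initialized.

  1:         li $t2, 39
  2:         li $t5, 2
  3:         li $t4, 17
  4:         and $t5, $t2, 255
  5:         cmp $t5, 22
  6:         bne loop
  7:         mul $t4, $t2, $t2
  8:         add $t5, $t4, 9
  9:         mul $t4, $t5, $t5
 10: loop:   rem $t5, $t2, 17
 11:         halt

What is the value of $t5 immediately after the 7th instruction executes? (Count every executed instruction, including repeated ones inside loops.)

5

li $t2, 39 → $t2=39
li $t5, 2 → $t5=2
li $t4, 17 → $t4=17
and $t5, $t2, 255 → $t5=39&255=39
cmp $t5, 22  (cmp 39,22)
bne loop: taken
rem $t5, $t2, 17 → $t5=39%17=5
After step 7: $t5 = 5.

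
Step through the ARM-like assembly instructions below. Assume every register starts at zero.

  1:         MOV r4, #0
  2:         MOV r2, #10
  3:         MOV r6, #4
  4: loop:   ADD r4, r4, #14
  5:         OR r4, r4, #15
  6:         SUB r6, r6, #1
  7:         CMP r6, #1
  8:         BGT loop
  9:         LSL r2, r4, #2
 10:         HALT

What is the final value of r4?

r4=0
r2=10
r6=4
r4=0+14=14
r4=14|15=15
r6=4-1=3
CMP r6, #1  (cmp 3,1)
BGT loop: taken
r4=15+14=29
r4=29|15=31
r6=3-1=2
CMP r6, #1  (cmp 2,1)
BGT loop: taken
r4=31+14=45
r4=45|15=47
r6=2-1=1
CMP r6, #1  (cmp 1,1)
BGT loop: not taken
r2=47<<2=188
halt.

47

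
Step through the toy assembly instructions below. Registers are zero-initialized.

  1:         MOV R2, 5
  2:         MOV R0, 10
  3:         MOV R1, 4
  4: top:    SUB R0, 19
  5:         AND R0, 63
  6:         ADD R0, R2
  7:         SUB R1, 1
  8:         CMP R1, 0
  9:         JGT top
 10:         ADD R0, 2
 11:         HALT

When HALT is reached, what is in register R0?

20

R2=5
R0=10
R1=4
R0=10-19=-9
R0=(-9)&63=55
R0=55+5=60
R1=4-1=3
CMP R1, 0  (cmp 3,0)
JGT top: taken
R0=60-19=41
R0=41&63=41
R0=41+5=46
R1=3-1=2
CMP R1, 0  (cmp 2,0)
JGT top: taken
R0=46-19=27
R0=27&63=27
R0=27+5=32
R1=2-1=1
CMP R1, 0  (cmp 1,0)
JGT top: taken
R0=32-19=13
R0=13&63=13
R0=13+5=18
R1=1-1=0
CMP R1, 0  (cmp 0,0)
JGT top: not taken
R0=18+2=20
halt.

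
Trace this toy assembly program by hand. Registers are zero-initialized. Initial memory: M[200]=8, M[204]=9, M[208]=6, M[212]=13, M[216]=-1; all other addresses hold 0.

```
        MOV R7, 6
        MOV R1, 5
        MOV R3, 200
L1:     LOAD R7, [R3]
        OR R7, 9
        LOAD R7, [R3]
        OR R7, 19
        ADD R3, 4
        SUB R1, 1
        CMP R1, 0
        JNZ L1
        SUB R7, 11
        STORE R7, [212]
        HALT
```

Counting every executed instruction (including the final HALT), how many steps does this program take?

R7=6
R1=5
R3=200
R7=M[200]=8
R7=8|9=9
R7=M[200]=8
R7=8|19=27
R3=200+4=204
R1=5-1=4
CMP R1, 0  (cmp 4,0)
JNZ L1: taken
R7=M[204]=9
R7=9|9=9
R7=M[204]=9
R7=9|19=27
R3=204+4=208
R1=4-1=3
CMP R1, 0  (cmp 3,0)
JNZ L1: taken
R7=M[208]=6
R7=6|9=15
R7=M[208]=6
R7=6|19=23
R3=208+4=212
R1=3-1=2
CMP R1, 0  (cmp 2,0)
JNZ L1: taken
R7=M[212]=13
R7=13|9=13
R7=M[212]=13
R7=13|19=31
R3=212+4=216
R1=2-1=1
CMP R1, 0  (cmp 1,0)
JNZ L1: taken
R7=M[216]=-1
R7=(-1)|9=-1
R7=M[216]=-1
R7=(-1)|19=-1
R3=216+4=220
R1=1-1=0
CMP R1, 0  (cmp 0,0)
JNZ L1: not taken
R7=(-1)-11=-12
STORE R7, [212] → M[212]=-12
halt.
Total executed instructions: 46.

46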